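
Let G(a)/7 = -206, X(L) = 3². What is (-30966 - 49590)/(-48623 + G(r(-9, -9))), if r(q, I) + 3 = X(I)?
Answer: 80556/50065 ≈ 1.6090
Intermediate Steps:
X(L) = 9
r(q, I) = 6 (r(q, I) = -3 + 9 = 6)
G(a) = -1442 (G(a) = 7*(-206) = -1442)
(-30966 - 49590)/(-48623 + G(r(-9, -9))) = (-30966 - 49590)/(-48623 - 1442) = -80556/(-50065) = -80556*(-1/50065) = 80556/50065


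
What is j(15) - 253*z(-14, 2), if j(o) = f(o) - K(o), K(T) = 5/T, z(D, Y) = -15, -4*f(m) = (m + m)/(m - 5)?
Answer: 45527/12 ≈ 3793.9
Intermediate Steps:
f(m) = -m/(2*(-5 + m)) (f(m) = -(m + m)/(4*(m - 5)) = -2*m/(4*(-5 + m)) = -m/(2*(-5 + m)))
j(o) = -5/o - o/(-10 + 2*o) (j(o) = -o/(-10 + 2*o) - 5/o = -5/o - o/(-10 + 2*o))
j(15) - 253*z(-14, 2) = (1/2)*(50 - 1*15**2 - 10*15)/(15*(-5 + 15)) - 253*(-15) = (1/2)*(1/15)*(50 - 1*225 - 150)/10 + 3795 = (1/2)*(1/15)*(1/10)*(50 - 225 - 150) + 3795 = (1/2)*(1/15)*(1/10)*(-325) + 3795 = -13/12 + 3795 = 45527/12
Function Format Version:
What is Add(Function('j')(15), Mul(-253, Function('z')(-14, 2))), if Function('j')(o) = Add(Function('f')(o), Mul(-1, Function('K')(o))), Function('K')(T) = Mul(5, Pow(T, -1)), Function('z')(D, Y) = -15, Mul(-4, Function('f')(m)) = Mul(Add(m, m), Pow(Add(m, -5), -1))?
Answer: Rational(45527, 12) ≈ 3793.9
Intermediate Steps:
Function('f')(m) = Mul(Rational(-1, 2), m, Pow(Add(-5, m), -1)) (Function('f')(m) = Mul(Rational(-1, 4), Mul(Add(m, m), Pow(Add(m, -5), -1))) = Mul(Rational(-1, 4), Mul(Mul(2, m), Pow(Add(-5, m), -1))) = Mul(Rational(-1, 4), Mul(2, m, Pow(Add(-5, m), -1))) = Mul(Rational(-1, 2), m, Pow(Add(-5, m), -1)))
Function('j')(o) = Add(Mul(-5, Pow(o, -1)), Mul(-1, o, Pow(Add(-10, Mul(2, o)), -1))) (Function('j')(o) = Add(Mul(-1, o, Pow(Add(-10, Mul(2, o)), -1)), Mul(-1, Mul(5, Pow(o, -1)))) = Add(Mul(-1, o, Pow(Add(-10, Mul(2, o)), -1)), Mul(-5, Pow(o, -1))) = Add(Mul(-5, Pow(o, -1)), Mul(-1, o, Pow(Add(-10, Mul(2, o)), -1))))
Add(Function('j')(15), Mul(-253, Function('z')(-14, 2))) = Add(Mul(Rational(1, 2), Pow(15, -1), Pow(Add(-5, 15), -1), Add(50, Mul(-1, Pow(15, 2)), Mul(-10, 15))), Mul(-253, -15)) = Add(Mul(Rational(1, 2), Rational(1, 15), Pow(10, -1), Add(50, Mul(-1, 225), -150)), 3795) = Add(Mul(Rational(1, 2), Rational(1, 15), Rational(1, 10), Add(50, -225, -150)), 3795) = Add(Mul(Rational(1, 2), Rational(1, 15), Rational(1, 10), -325), 3795) = Add(Rational(-13, 12), 3795) = Rational(45527, 12)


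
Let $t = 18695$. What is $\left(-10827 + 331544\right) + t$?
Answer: $339412$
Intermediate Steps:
$\left(-10827 + 331544\right) + t = \left(-10827 + 331544\right) + 18695 = 320717 + 18695 = 339412$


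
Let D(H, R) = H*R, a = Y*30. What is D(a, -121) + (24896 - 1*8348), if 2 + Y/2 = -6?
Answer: 74628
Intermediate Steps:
Y = -16 (Y = -4 + 2*(-6) = -4 - 12 = -16)
a = -480 (a = -16*30 = -480)
D(a, -121) + (24896 - 1*8348) = -480*(-121) + (24896 - 1*8348) = 58080 + (24896 - 8348) = 58080 + 16548 = 74628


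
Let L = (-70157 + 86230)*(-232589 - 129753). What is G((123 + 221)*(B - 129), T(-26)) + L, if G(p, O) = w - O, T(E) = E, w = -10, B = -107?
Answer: -5823922950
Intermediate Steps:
G(p, O) = -10 - O
L = -5823922966 (L = 16073*(-362342) = -5823922966)
G((123 + 221)*(B - 129), T(-26)) + L = (-10 - 1*(-26)) - 5823922966 = (-10 + 26) - 5823922966 = 16 - 5823922966 = -5823922950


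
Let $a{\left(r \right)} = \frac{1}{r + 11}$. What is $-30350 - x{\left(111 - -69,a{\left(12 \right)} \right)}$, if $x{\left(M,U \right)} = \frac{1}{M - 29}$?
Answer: $- \frac{4582851}{151} \approx -30350.0$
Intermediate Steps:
$a{\left(r \right)} = \frac{1}{11 + r}$
$x{\left(M,U \right)} = \frac{1}{-29 + M}$
$-30350 - x{\left(111 - -69,a{\left(12 \right)} \right)} = -30350 - \frac{1}{-29 + \left(111 - -69\right)} = -30350 - \frac{1}{-29 + \left(111 + 69\right)} = -30350 - \frac{1}{-29 + 180} = -30350 - \frac{1}{151} = - \frac{4582851}{151}$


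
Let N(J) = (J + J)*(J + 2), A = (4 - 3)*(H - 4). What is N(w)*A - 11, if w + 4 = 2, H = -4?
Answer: -11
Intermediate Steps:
w = -2 (w = -4 + 2 = -2)
A = -8 (A = (4 - 3)*(-4 - 4) = 1*(-8) = -8)
N(J) = 2*J*(2 + J) (N(J) = (2*J)*(2 + J) = 2*J*(2 + J))
N(w)*A - 11 = (2*(-2)*(2 - 2))*(-8) - 11 = (2*(-2)*0)*(-8) - 11 = 0*(-8) - 11 = 0 - 11 = -11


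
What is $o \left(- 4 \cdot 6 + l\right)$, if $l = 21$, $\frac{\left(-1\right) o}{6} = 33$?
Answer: $594$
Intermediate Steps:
$o = -198$ ($o = \left(-6\right) 33 = -198$)
$o \left(- 4 \cdot 6 + l\right) = - 198 \left(- 4 \cdot 6 + 21\right) = - 198 \left(\left(-1\right) 24 + 21\right) = - 198 \left(-24 + 21\right) = \left(-198\right) \left(-3\right) = 594$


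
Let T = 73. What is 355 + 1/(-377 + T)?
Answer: 107919/304 ≈ 355.00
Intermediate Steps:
355 + 1/(-377 + T) = 355 + 1/(-377 + 73) = 355 + 1/(-304) = 355 - 1/304 = 107919/304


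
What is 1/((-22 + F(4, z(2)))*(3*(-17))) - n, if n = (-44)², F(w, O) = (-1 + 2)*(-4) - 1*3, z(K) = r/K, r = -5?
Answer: -2863343/1479 ≈ -1936.0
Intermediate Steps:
z(K) = -5/K
F(w, O) = -7 (F(w, O) = 1*(-4) - 3 = -4 - 3 = -7)
n = 1936
1/((-22 + F(4, z(2)))*(3*(-17))) - n = 1/((-22 - 7)*(3*(-17))) - 1*1936 = 1/(-29*(-51)) - 1936 = 1/1479 - 1936 = -2863343/1479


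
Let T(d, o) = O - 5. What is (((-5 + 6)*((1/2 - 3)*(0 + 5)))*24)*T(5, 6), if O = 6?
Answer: -300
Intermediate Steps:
T(d, o) = 1 (T(d, o) = 6 - 5 = 1)
(((-5 + 6)*((1/2 - 3)*(0 + 5)))*24)*T(5, 6) = (((-5 + 6)*((1/2 - 3)*(0 + 5)))*24)*1 = ((1*((1/2 - 3)*5))*24)*1 = ((1*(-5/2*5))*24)*1 = ((1*(-25/2))*24)*1 = -25/2*24*1 = -300*1 = -300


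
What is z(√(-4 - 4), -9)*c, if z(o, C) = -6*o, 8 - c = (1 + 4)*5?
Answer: 204*I*√2 ≈ 288.5*I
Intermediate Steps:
c = -17 (c = 8 - (1 + 4)*5 = 8 - 5*5 = 8 - 1*25 = 8 - 25 = -17)
z(√(-4 - 4), -9)*c = -6*√(-4 - 4)*(-17) = -12*I*√2*(-17) = 204*I*√2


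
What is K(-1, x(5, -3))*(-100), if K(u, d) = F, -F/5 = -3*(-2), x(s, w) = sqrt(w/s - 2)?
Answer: 3000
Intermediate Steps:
x(s, w) = sqrt(-2 + w/s)
F = -30 (F = -(-15)*(-2) = -5*6 = -30)
K(u, d) = -30
K(-1, x(5, -3))*(-100) = -30*(-100) = 3000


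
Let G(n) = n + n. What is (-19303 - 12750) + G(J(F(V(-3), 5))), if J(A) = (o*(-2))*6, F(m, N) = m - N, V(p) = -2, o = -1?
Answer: -32029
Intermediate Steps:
J(A) = 12 (J(A) = -1*(-2)*6 = 2*6 = 12)
G(n) = 2*n
(-19303 - 12750) + G(J(F(V(-3), 5))) = (-19303 - 12750) + 2*12 = -32053 + 24 = -32029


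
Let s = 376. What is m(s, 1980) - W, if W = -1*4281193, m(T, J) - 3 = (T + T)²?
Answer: 4846700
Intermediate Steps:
m(T, J) = 3 + 4*T² (m(T, J) = 3 + (T + T)² = 3 + (2*T)² = 3 + 4*T²)
W = -4281193
m(s, 1980) - W = (3 + 4*376²) - 1*(-4281193) = (3 + 4*141376) + 4281193 = (3 + 565504) + 4281193 = 565507 + 4281193 = 4846700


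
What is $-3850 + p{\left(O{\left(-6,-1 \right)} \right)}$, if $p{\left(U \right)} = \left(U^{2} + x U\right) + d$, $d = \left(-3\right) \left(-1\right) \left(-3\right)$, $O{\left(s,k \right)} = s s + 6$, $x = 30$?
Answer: $-835$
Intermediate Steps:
$O{\left(s,k \right)} = 6 + s^{2}$ ($O{\left(s,k \right)} = s^{2} + 6 = 6 + s^{2}$)
$d = -9$ ($d = 3 \left(-3\right) = -9$)
$p{\left(U \right)} = -9 + U^{2} + 30 U$ ($p{\left(U \right)} = \left(U^{2} + 30 U\right) - 9 = -9 + U^{2} + 30 U$)
$-3850 + p{\left(O{\left(-6,-1 \right)} \right)} = -3850 + \left(-9 + \left(6 + \left(-6\right)^{2}\right)^{2} + 30 \left(6 + \left(-6\right)^{2}\right)\right) = -3850 + \left(-9 + \left(6 + 36\right)^{2} + 30 \left(6 + 36\right)\right) = -3850 + \left(-9 + 42^{2} + 30 \cdot 42\right) = -3850 + \left(-9 + 1764 + 1260\right) = -3850 + 3015 = -835$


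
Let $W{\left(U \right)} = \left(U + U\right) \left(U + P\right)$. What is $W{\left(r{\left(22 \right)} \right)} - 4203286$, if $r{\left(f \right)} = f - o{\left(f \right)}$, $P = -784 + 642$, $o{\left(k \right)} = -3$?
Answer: $-4209136$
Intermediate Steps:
$P = -142$
$r{\left(f \right)} = 3 + f$ ($r{\left(f \right)} = f - -3 = f + 3 = 3 + f$)
$W{\left(U \right)} = 2 U \left(-142 + U\right)$ ($W{\left(U \right)} = \left(U + U\right) \left(U - 142\right) = 2 U \left(-142 + U\right)$)
$W{\left(r{\left(22 \right)} \right)} - 4203286 = 2 \left(3 + 22\right) \left(-142 + \left(3 + 22\right)\right) - 4203286 = 2 \cdot 25 \left(-142 + 25\right) - 4203286 = 2 \cdot 25 \left(-117\right) - 4203286 = -5850 - 4203286 = -4209136$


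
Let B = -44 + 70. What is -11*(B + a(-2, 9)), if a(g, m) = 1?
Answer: -297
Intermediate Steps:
B = 26
-11*(B + a(-2, 9)) = -11*(26 + 1) = -11*27 = -297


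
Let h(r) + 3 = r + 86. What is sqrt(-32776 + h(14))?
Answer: 3*I*sqrt(3631) ≈ 180.77*I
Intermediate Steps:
h(r) = 83 + r (h(r) = -3 + (r + 86) = -3 + (86 + r) = 83 + r)
sqrt(-32776 + h(14)) = sqrt(-32776 + (83 + 14)) = sqrt(-32776 + 97) = sqrt(-32679) = 3*I*sqrt(3631)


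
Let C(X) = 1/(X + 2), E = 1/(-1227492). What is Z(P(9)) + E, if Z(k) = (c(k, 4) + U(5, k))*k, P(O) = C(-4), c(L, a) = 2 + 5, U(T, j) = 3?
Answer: -6137461/1227492 ≈ -5.0000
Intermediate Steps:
E = -1/1227492 ≈ -8.1467e-7
C(X) = 1/(2 + X)
c(L, a) = 7
P(O) = -½ (P(O) = 1/(2 - 4) = 1/(-2) = -½)
Z(k) = 10*k (Z(k) = (7 + 3)*k = 10*k)
Z(P(9)) + E = 10*(-½) - 1/1227492 = -5 - 1/1227492 = -6137461/1227492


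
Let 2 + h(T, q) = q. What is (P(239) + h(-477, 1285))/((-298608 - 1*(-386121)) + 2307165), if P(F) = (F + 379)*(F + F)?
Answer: 296687/2394678 ≈ 0.12389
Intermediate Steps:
P(F) = 2*F*(379 + F) (P(F) = (379 + F)*(2*F) = 2*F*(379 + F))
h(T, q) = -2 + q
(P(239) + h(-477, 1285))/((-298608 - 1*(-386121)) + 2307165) = (2*239*(379 + 239) + (-2 + 1285))/((-298608 - 1*(-386121)) + 2307165) = (2*239*618 + 1283)/((-298608 + 386121) + 2307165) = (295404 + 1283)/(87513 + 2307165) = 296687/2394678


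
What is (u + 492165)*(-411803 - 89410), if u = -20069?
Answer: -236620652448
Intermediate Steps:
(u + 492165)*(-411803 - 89410) = (-20069 + 492165)*(-411803 - 89410) = 472096*(-501213) = -236620652448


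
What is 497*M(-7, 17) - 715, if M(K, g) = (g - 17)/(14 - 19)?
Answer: -715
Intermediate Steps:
M(K, g) = 17/5 - g/5 (M(K, g) = (-17 + g)/(-5) = (-17 + g)*(-⅕) = 17/5 - g/5)
497*M(-7, 17) - 715 = 497*(17/5 - ⅕*17) - 715 = 497*(17/5 - 17/5) - 715 = 497*0 - 715 = 0 - 715 = -715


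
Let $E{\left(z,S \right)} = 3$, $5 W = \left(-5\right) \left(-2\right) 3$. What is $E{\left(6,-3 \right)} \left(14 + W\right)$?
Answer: $60$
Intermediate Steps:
$W = 6$ ($W = \frac{\left(-5\right) \left(-2\right) 3}{5} = \frac{10 \cdot 3}{5} = \frac{1}{5} \cdot 30 = 6$)
$E{\left(6,-3 \right)} \left(14 + W\right) = 3 \left(14 + 6\right) = 3 \cdot 20 = 60$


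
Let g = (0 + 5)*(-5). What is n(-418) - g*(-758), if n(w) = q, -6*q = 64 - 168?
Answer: -56798/3 ≈ -18933.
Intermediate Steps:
q = 52/3 (q = -(64 - 168)/6 = -⅙*(-104) = 52/3 ≈ 17.333)
n(w) = 52/3
g = -25 (g = 5*(-5) = -25)
n(-418) - g*(-758) = 52/3 - (-25)*(-758) = 52/3 - 1*18950 = 52/3 - 18950 = -56798/3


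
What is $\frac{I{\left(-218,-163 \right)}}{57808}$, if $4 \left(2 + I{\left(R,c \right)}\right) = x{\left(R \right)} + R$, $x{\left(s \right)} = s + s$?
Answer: $- \frac{331}{115616} \approx -0.0028629$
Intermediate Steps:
$x{\left(s \right)} = 2 s$
$I{\left(R,c \right)} = -2 + \frac{3 R}{4}$ ($I{\left(R,c \right)} = -2 + \frac{2 R + R}{4} = -2 + \frac{3 R}{4}$)
$\frac{I{\left(-218,-163 \right)}}{57808} = \frac{-2 + \frac{3}{4} \left(-218\right)}{57808} = \left(-2 - \frac{327}{2}\right) \frac{1}{57808} = \left(- \frac{331}{2}\right) \frac{1}{57808} = - \frac{331}{115616}$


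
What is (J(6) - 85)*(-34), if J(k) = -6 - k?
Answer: 3298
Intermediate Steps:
(J(6) - 85)*(-34) = ((-6 - 1*6) - 85)*(-34) = ((-6 - 6) - 85)*(-34) = (-12 - 85)*(-34) = -97*(-34) = 3298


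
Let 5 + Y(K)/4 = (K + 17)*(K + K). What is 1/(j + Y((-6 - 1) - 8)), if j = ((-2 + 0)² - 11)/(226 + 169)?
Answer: -395/102707 ≈ -0.0038459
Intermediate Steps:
j = -7/395 (j = ((-2)² - 11)/395 = (4 - 11)*(1/395) = -7*1/395 = -7/395 ≈ -0.017722)
Y(K) = -20 + 8*K*(17 + K) (Y(K) = -20 + 4*((K + 17)*(K + K)) = -20 + 4*((17 + K)*(2*K)) = -20 + 4*(2*K*(17 + K)) = -20 + 8*K*(17 + K))
1/(j + Y((-6 - 1) - 8)) = 1/(-7/395 + (-20 + 8*((-6 - 1) - 8)² + 136*((-6 - 1) - 8))) = 1/(-7/395 + (-20 + 8*(-7 - 8)² + 136*(-7 - 8))) = 1/(-7/395 + (-20 + 8*(-15)² + 136*(-15))) = 1/(-7/395 + (-20 + 8*225 - 2040)) = 1/(-7/395 + (-20 + 1800 - 2040)) = 1/(-7/395 - 260) = 1/(-102707/395) = -395/102707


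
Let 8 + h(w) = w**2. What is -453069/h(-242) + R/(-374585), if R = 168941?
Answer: -179605360561/21934199260 ≈ -8.1884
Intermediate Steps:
h(w) = -8 + w**2
-453069/h(-242) + R/(-374585) = -453069/(-8 + (-242)**2) + 168941/(-374585) = -453069/(-8 + 58564) + 168941*(-1/374585) = -453069/58556 - 168941/374585 = -179605360561/21934199260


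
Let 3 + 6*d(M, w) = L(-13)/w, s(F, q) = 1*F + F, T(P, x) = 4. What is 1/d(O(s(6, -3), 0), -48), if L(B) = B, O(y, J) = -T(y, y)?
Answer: -288/131 ≈ -2.1985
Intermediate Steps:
s(F, q) = 2*F (s(F, q) = F + F = 2*F)
O(y, J) = -4 (O(y, J) = -1*4 = -4)
d(M, w) = -1/2 - 13/(6*w) (d(M, w) = -1/2 + (-13/w)/6 = -1/2 - 13/(6*w))
1/d(O(s(6, -3), 0), -48) = 1/((1/6)*(-13 - 3*(-48))/(-48)) = 1/((1/6)*(-1/48)*(-13 + 144)) = 1/((1/6)*(-1/48)*131) = 1/(-131/288) = -288/131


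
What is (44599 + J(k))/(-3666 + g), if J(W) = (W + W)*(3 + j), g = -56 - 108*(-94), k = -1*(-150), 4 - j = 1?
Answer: 46399/6430 ≈ 7.2160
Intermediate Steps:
j = 3 (j = 4 - 1*1 = 4 - 1 = 3)
k = 150
g = 10096 (g = -56 + 10152 = 10096)
J(W) = 12*W (J(W) = (W + W)*(3 + 3) = (2*W)*6 = 12*W)
(44599 + J(k))/(-3666 + g) = (44599 + 12*150)/(-3666 + 10096) = (44599 + 1800)/6430 = 46399*(1/6430) = 46399/6430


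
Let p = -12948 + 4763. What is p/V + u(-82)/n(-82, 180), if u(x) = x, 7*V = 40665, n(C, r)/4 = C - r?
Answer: -5671063/4261692 ≈ -1.3307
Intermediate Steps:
n(C, r) = -4*r + 4*C (n(C, r) = 4*(C - r) = -4*r + 4*C)
V = 40665/7 (V = (⅐)*40665 = 40665/7 ≈ 5809.3)
p = -8185
p/V + u(-82)/n(-82, 180) = -8185/40665/7 - 82/(-4*180 + 4*(-82)) = -8185*7/40665 - 82/(-720 - 328) = -11459/8133 - 82/(-1048) = -11459/8133 - 82*(-1/1048) = -11459/8133 + 41/524 = -5671063/4261692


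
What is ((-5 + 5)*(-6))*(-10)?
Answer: 0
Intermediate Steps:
((-5 + 5)*(-6))*(-10) = (0*(-6))*(-10) = 0*(-10) = 0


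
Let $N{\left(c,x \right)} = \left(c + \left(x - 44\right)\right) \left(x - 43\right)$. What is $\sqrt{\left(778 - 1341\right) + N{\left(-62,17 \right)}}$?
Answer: $\sqrt{1751} \approx 41.845$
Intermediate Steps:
$N{\left(c,x \right)} = \left(-43 + x\right) \left(-44 + c + x\right)$ ($N{\left(c,x \right)} = \left(c + \left(-44 + x\right)\right) \left(-43 + x\right) = \left(-44 + c + x\right) \left(-43 + x\right) = \left(-43 + x\right) \left(-44 + c + x\right)$)
$\sqrt{\left(778 - 1341\right) + N{\left(-62,17 \right)}} = \sqrt{\left(778 - 1341\right) - \left(-2025 - 289\right)} = \sqrt{\left(778 - 1341\right) + \left(1892 + 289 - 1479 + 2666 - 1054\right)} = \sqrt{-563 + 2314} = \sqrt{1751}$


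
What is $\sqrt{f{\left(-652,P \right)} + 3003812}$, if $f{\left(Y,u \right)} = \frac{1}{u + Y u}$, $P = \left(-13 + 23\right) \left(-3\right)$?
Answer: $\frac{\sqrt{127301852943370}}{6510} \approx 1733.2$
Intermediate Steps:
$P = -30$ ($P = 10 \left(-3\right) = -30$)
$\sqrt{f{\left(-652,P \right)} + 3003812} = \sqrt{\frac{1}{\left(-30\right) \left(1 - 652\right)} + 3003812} = \sqrt{- \frac{1}{30 \left(-651\right)} + 3003812} = \sqrt{\left(- \frac{1}{30}\right) \left(- \frac{1}{651}\right) + 3003812} = \sqrt{\frac{1}{19530} + 3003812} = \sqrt{\frac{58664448361}{19530}} = \frac{\sqrt{127301852943370}}{6510}$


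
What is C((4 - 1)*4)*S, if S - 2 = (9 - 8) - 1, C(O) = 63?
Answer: 126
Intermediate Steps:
S = 2 (S = 2 + ((9 - 8) - 1) = 2 + (1 - 1) = 2 + 0 = 2)
C((4 - 1)*4)*S = 63*2 = 126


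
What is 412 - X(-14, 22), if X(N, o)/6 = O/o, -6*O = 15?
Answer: 9079/22 ≈ 412.68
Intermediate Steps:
O = -5/2 (O = -1/6*15 = -5/2 ≈ -2.5000)
X(N, o) = -15/o (X(N, o) = 6*(-5/(2*o)) = -15/o)
412 - X(-14, 22) = 412 - (-15)/22 = 412 - 1*(-15/22) = 412 + 15/22 = 9079/22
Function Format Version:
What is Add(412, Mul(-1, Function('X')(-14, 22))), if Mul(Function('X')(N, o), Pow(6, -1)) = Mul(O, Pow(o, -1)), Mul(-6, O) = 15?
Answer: Rational(9079, 22) ≈ 412.68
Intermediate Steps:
O = Rational(-5, 2) (O = Mul(Rational(-1, 6), 15) = Rational(-5, 2) ≈ -2.5000)
Function('X')(N, o) = Mul(-15, Pow(o, -1)) (Function('X')(N, o) = Mul(6, Mul(Rational(-5, 2), Pow(o, -1))) = Mul(-15, Pow(o, -1)))
Add(412, Mul(-1, Function('X')(-14, 22))) = Add(412, Mul(-1, Mul(-15, Pow(22, -1)))) = Add(412, Mul(-1, Mul(-15, Rational(1, 22)))) = Add(412, Mul(-1, Rational(-15, 22))) = Add(412, Rational(15, 22)) = Rational(9079, 22)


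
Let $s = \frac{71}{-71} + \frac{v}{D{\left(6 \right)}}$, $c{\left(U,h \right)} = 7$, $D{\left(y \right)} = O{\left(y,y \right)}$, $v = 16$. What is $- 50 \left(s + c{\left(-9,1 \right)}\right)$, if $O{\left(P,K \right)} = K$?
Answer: $- \frac{1300}{3} \approx -433.33$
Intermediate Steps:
$D{\left(y \right)} = y$
$s = \frac{5}{3}$ ($s = \frac{71}{-71} + \frac{16}{6} = 71 \left(- \frac{1}{71}\right) + 16 \cdot \frac{1}{6} = -1 + \frac{8}{3} = \frac{5}{3} \approx 1.6667$)
$- 50 \left(s + c{\left(-9,1 \right)}\right) = - 50 \left(\frac{5}{3} + 7\right) = \left(-50\right) \frac{26}{3} = - \frac{1300}{3}$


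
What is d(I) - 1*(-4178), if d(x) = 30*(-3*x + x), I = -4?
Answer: 4418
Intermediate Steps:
d(x) = -60*x (d(x) = 30*(-2*x) = -60*x)
d(I) - 1*(-4178) = -60*(-4) - 1*(-4178) = 240 + 4178 = 4418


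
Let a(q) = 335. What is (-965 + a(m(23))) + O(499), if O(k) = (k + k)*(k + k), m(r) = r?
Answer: 995374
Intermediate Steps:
O(k) = 4*k² (O(k) = (2*k)*(2*k) = 4*k²)
(-965 + a(m(23))) + O(499) = (-965 + 335) + 4*499² = -630 + 4*249001 = -630 + 996004 = 995374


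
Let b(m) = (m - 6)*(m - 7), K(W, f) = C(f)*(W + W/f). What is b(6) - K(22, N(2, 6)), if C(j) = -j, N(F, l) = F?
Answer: 66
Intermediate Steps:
K(W, f) = -f*(W + W/f) (K(W, f) = (-f)*(W + W/f) = -f*(W + W/f))
b(m) = (-7 + m)*(-6 + m) (b(m) = (-6 + m)*(-7 + m) = (-7 + m)*(-6 + m))
b(6) - K(22, N(2, 6)) = (42 + 6² - 13*6) - (-1)*22*(1 + 2) = (42 + 36 - 78) - (-1)*22*3 = 0 - 1*(-66) = 0 + 66 = 66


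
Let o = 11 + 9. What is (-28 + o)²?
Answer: 64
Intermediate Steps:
o = 20
(-28 + o)² = (-28 + 20)² = (-8)² = 64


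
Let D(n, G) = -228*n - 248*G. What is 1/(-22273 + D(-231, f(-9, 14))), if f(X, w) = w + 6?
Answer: 1/25435 ≈ 3.9316e-5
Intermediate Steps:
f(X, w) = 6 + w
D(n, G) = -248*G - 228*n
1/(-22273 + D(-231, f(-9, 14))) = 1/(-22273 + (-248*(6 + 14) - 228*(-231))) = 1/(-22273 + (-248*20 + 52668)) = 1/(-22273 + (-4960 + 52668)) = 1/(-22273 + 47708) = 1/25435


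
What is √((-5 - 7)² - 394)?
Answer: 5*I*√10 ≈ 15.811*I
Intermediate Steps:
√((-5 - 7)² - 394) = √((-12)² - 394) = √(144 - 394) = √(-250) = 5*I*√10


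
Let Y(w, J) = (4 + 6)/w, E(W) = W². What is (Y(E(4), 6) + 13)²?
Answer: 11881/64 ≈ 185.64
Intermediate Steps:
Y(w, J) = 10/w
(Y(E(4), 6) + 13)² = (10/(4²) + 13)² = (10/16 + 13)² = (10*(1/16) + 13)² = (5/8 + 13)² = (109/8)² = 11881/64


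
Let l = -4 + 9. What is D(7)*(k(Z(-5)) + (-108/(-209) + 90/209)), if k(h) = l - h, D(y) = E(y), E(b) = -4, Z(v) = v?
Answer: -832/19 ≈ -43.789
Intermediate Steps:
l = 5
D(y) = -4
k(h) = 5 - h
D(7)*(k(Z(-5)) + (-108/(-209) + 90/209)) = -4*((5 - 1*(-5)) + (-108/(-209) + 90/209)) = -4*((5 + 5) + (-108*(-1/209) + 90*(1/209))) = -4*(10 + (108/209 + 90/209)) = -4*(10 + 18/19) = -4*208/19 = -832/19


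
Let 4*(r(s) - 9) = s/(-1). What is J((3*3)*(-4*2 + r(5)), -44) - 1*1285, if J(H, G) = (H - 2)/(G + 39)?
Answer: -25683/20 ≈ -1284.2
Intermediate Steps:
r(s) = 9 - s/4 (r(s) = 9 + (s/(-1))/4 = 9 + (s*(-1))/4 = 9 + (-s)/4 = 9 - s/4)
J(H, G) = (-2 + H)/(39 + G)
J((3*3)*(-4*2 + r(5)), -44) - 1*1285 = (-2 + (3*3)*(-4*2 + (9 - ¼*5)))/(39 - 44) - 1*1285 = (-2 + 9*(-8 + (9 - 5/4)))/(-5) - 1285 = -(-2 + 9*(-8 + 31/4))/5 - 1285 = -(-2 + 9*(-¼))/5 - 1285 = -(-2 - 9/4)/5 - 1285 = -⅕*(-17/4) - 1285 = 17/20 - 1285 = -25683/20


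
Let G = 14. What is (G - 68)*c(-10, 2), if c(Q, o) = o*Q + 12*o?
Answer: -216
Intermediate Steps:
c(Q, o) = 12*o + Q*o (c(Q, o) = Q*o + 12*o = 12*o + Q*o)
(G - 68)*c(-10, 2) = (14 - 68)*(2*(12 - 10)) = -108*2 = -54*4 = -216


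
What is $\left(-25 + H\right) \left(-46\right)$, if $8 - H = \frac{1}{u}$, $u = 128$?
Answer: $\frac{50071}{64} \approx 782.36$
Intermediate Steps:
$H = \frac{1023}{128}$ ($H = 8 - \frac{1}{128} = \frac{1023}{128} \approx 7.9922$)
$\left(-25 + H\right) \left(-46\right) = \left(-25 + \frac{1023}{128}\right) \left(-46\right) = \left(- \frac{2177}{128}\right) \left(-46\right) = \frac{50071}{64}$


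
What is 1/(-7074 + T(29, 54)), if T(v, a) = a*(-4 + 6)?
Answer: -1/6966 ≈ -0.00014355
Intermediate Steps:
T(v, a) = 2*a (T(v, a) = a*2 = 2*a)
1/(-7074 + T(29, 54)) = 1/(-7074 + 2*54) = 1/(-7074 + 108) = 1/(-6966) = -1/6966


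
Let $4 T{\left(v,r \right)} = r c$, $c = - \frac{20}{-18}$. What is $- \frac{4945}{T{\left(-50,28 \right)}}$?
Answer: $- \frac{8901}{14} \approx -635.79$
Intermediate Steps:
$c = \frac{10}{9}$ ($c = \left(-20\right) \left(- \frac{1}{18}\right) = \frac{10}{9} \approx 1.1111$)
$T{\left(v,r \right)} = \frac{5 r}{18}$ ($T{\left(v,r \right)} = \frac{r \frac{10}{9}}{4} = \frac{\frac{10}{9} r}{4} = \frac{5 r}{18}$)
$- \frac{4945}{T{\left(-50,28 \right)}} = - \frac{4945}{\frac{5}{18} \cdot 28} = - \frac{4945}{\frac{70}{9}} = \left(-4945\right) \frac{9}{70} = - \frac{8901}{14}$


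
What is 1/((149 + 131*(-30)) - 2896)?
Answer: -1/6677 ≈ -0.00014977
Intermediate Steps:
1/((149 + 131*(-30)) - 2896) = 1/((149 - 3930) - 2896) = 1/(-3781 - 2896) = 1/(-6677) = -1/6677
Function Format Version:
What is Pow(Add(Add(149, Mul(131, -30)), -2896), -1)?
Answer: Rational(-1, 6677) ≈ -0.00014977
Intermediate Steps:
Pow(Add(Add(149, Mul(131, -30)), -2896), -1) = Pow(Add(Add(149, -3930), -2896), -1) = Pow(Add(-3781, -2896), -1) = Pow(-6677, -1) = Rational(-1, 6677)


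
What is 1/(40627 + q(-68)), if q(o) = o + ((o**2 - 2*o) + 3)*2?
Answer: 1/50085 ≈ 1.9966e-5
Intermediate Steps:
q(o) = 6 - 3*o + 2*o**2 (q(o) = o + (3 + o**2 - 2*o)*2 = o + (6 - 4*o + 2*o**2) = 6 - 3*o + 2*o**2)
1/(40627 + q(-68)) = 1/(40627 + (6 - 3*(-68) + 2*(-68)**2)) = 1/(40627 + (6 + 204 + 2*4624)) = 1/(40627 + (6 + 204 + 9248)) = 1/(40627 + 9458) = 1/50085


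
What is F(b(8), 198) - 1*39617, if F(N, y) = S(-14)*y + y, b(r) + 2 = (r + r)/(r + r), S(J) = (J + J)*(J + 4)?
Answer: 16021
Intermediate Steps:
S(J) = 2*J*(4 + J) (S(J) = (2*J)*(4 + J) = 2*J*(4 + J))
b(r) = -1 (b(r) = -2 + (r + r)/(r + r) = -2 + (2*r)/((2*r)) = -2 + (2*r)*(1/(2*r)) = -2 + 1 = -1)
F(N, y) = 281*y (F(N, y) = (2*(-14)*(4 - 14))*y + y = (2*(-14)*(-10))*y + y = 280*y + y = 281*y)
F(b(8), 198) - 1*39617 = 281*198 - 1*39617 = 55638 - 39617 = 16021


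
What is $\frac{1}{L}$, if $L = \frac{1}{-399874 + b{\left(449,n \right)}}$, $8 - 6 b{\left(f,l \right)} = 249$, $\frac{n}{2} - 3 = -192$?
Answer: $- \frac{2399485}{6} \approx -3.9991 \cdot 10^{5}$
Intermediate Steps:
$n = -378$ ($n = 6 + 2 \left(-192\right) = 6 - 384 = -378$)
$b{\left(f,l \right)} = - \frac{241}{6}$ ($b{\left(f,l \right)} = \frac{4}{3} - \frac{83}{2} = - \frac{241}{6}$)
$L = - \frac{6}{2399485}$ ($L = \frac{1}{-399874 - \frac{241}{6}} = \frac{1}{- \frac{2399485}{6}} = - \frac{6}{2399485} \approx -2.5005 \cdot 10^{-6}$)
$\frac{1}{L} = \frac{1}{- \frac{6}{2399485}} = - \frac{2399485}{6}$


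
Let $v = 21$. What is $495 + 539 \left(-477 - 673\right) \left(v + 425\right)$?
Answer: $-276452605$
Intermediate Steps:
$495 + 539 \left(-477 - 673\right) \left(v + 425\right) = 495 + 539 \left(-477 - 673\right) \left(21 + 425\right) = 495 + 539 \left(\left(-1150\right) 446\right) = 495 + 539 \left(-512900\right) = 495 - 276453100 = -276452605$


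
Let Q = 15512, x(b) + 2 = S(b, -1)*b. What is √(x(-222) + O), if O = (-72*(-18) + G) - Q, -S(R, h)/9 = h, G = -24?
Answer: 4*I*√1015 ≈ 127.44*I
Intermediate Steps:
S(R, h) = -9*h
x(b) = -2 + 9*b (x(b) = -2 + (-9*(-1))*b = -2 + 9*b)
O = -14240 (O = (-72*(-18) - 24) - 1*15512 = (1296 - 24) - 15512 = 1272 - 15512 = -14240)
√(x(-222) + O) = √((-2 + 9*(-222)) - 14240) = √((-2 - 1998) - 14240) = √(-2000 - 14240) = √(-16240) = 4*I*√1015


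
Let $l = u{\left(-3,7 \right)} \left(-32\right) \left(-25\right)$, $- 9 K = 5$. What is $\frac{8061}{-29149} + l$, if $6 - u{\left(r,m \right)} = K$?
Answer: $\frac{1375760251}{262341} \approx 5244.2$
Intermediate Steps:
$K = - \frac{5}{9}$ ($K = \left(- \frac{1}{9}\right) 5 = - \frac{5}{9} \approx -0.55556$)
$u{\left(r,m \right)} = \frac{59}{9}$ ($u{\left(r,m \right)} = 6 - - \frac{5}{9} = 6 + \frac{5}{9} = \frac{59}{9}$)
$l = \frac{47200}{9}$ ($l = \frac{59}{9} \left(-32\right) \left(-25\right) = \left(- \frac{1888}{9}\right) \left(-25\right) = \frac{47200}{9} \approx 5244.4$)
$\frac{8061}{-29149} + l = \frac{8061}{-29149} + \frac{47200}{9} = 8061 \left(- \frac{1}{29149}\right) + \frac{47200}{9} = - \frac{8061}{29149} + \frac{47200}{9} = \frac{1375760251}{262341}$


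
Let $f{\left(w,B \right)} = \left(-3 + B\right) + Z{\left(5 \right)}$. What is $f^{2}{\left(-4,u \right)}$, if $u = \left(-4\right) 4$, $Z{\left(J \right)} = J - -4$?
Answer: $100$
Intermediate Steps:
$Z{\left(J \right)} = 4 + J$ ($Z{\left(J \right)} = J + 4 = 4 + J$)
$u = -16$
$f{\left(w,B \right)} = 6 + B$ ($f{\left(w,B \right)} = \left(-3 + B\right) + \left(4 + 5\right) = \left(-3 + B\right) + 9 = 6 + B$)
$f^{2}{\left(-4,u \right)} = \left(6 - 16\right)^{2} = \left(-10\right)^{2} = 100$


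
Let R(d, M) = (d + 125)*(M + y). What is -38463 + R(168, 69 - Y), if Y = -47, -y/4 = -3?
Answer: -959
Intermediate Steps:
y = 12 (y = -4*(-3) = 12)
R(d, M) = (12 + M)*(125 + d) (R(d, M) = (d + 125)*(M + 12) = (125 + d)*(12 + M) = (12 + M)*(125 + d))
-38463 + R(168, 69 - Y) = -38463 + (1500 + 12*168 + 125*(69 - 1*(-47)) + (69 - 1*(-47))*168) = -38463 + (1500 + 2016 + 125*(69 + 47) + (69 + 47)*168) = -38463 + (1500 + 2016 + 125*116 + 116*168) = -38463 + (1500 + 2016 + 14500 + 19488) = -38463 + 37504 = -959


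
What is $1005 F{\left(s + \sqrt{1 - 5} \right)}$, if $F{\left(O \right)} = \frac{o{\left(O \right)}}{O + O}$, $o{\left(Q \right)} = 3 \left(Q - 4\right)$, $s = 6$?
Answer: $603 + \frac{603 i}{2} \approx 603.0 + 301.5 i$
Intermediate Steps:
$o{\left(Q \right)} = -12 + 3 Q$ ($o{\left(Q \right)} = 3 \left(-4 + Q\right) = -12 + 3 Q$)
$F{\left(O \right)} = \frac{-12 + 3 O}{2 O}$ ($F{\left(O \right)} = \frac{-12 + 3 O}{O + O} = \frac{-12 + 3 O}{2 O}$)
$1005 F{\left(s + \sqrt{1 - 5} \right)} = 1005 \left(\frac{3}{2} - \frac{6}{6 + \sqrt{1 - 5}}\right) = 1005 \left(\frac{3}{2} - \frac{6}{6 + \sqrt{-4}}\right) = 1005 \left(\frac{3}{2} - \frac{6}{6 + 2 i}\right) = 1005 \left(\frac{3}{2} - 6 \frac{6 - 2 i}{40}\right) = 1005 \left(\frac{3}{2} - \frac{3 \left(6 - 2 i\right)}{20}\right) = \frac{3015}{2} - \frac{603 \left(6 - 2 i\right)}{4}$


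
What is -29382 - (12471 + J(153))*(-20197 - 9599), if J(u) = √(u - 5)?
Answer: 371556534 + 59592*√37 ≈ 3.7192e+8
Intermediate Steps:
J(u) = √(-5 + u)
-29382 - (12471 + J(153))*(-20197 - 9599) = -29382 - (12471 + √(-5 + 153))*(-20197 - 9599) = -29382 - (12471 + √148)*(-29796) = -29382 - (12471 + 2*√37)*(-29796) = -29382 - (-371585916 - 59592*√37) = -29382 + (371585916 + 59592*√37) = 371556534 + 59592*√37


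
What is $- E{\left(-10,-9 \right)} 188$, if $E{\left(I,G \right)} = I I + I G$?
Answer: $-35720$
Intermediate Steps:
$E{\left(I,G \right)} = I^{2} + G I$
$- E{\left(-10,-9 \right)} 188 = - - 10 \left(-9 - 10\right) 188 = - \left(-10\right) \left(-19\right) 188 = - 190 \cdot 188 = \left(-1\right) 35720 = -35720$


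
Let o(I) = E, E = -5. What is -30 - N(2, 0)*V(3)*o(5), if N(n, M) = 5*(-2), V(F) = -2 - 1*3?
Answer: 220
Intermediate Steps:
o(I) = -5
V(F) = -5 (V(F) = -2 - 3 = -5)
N(n, M) = -10
-30 - N(2, 0)*V(3)*o(5) = -30 - (-10*(-5))*(-5) = -30 - 50*(-5) = -30 - 1*(-250) = -30 + 250 = 220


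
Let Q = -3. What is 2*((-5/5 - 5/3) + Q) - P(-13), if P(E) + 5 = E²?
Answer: -526/3 ≈ -175.33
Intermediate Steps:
P(E) = -5 + E²
2*((-5/5 - 5/3) + Q) - P(-13) = 2*((-5/5 - 5/3) - 3) - (-5 + (-13)²) = 2*((-5*⅕ - 5*⅓) - 3) - (-5 + 169) = 2*((-1 - 5/3) - 3) - 1*164 = 2*(-8/3 - 3) - 164 = 2*(-17/3) - 164 = -34/3 - 164 = -526/3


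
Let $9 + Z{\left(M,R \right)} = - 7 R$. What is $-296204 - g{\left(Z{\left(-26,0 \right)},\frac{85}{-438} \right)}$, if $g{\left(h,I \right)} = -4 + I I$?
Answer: $- \frac{56824200025}{191844} \approx -2.962 \cdot 10^{5}$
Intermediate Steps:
$Z{\left(M,R \right)} = -9 - 7 R$
$g{\left(h,I \right)} = -4 + I^{2}$
$-296204 - g{\left(Z{\left(-26,0 \right)},\frac{85}{-438} \right)} = -296204 - \left(-4 + \left(\frac{85}{-438}\right)^{2}\right) = -296204 - \left(-4 + \left(85 \left(- \frac{1}{438}\right)\right)^{2}\right) = -296204 - \left(-4 + \left(- \frac{85}{438}\right)^{2}\right) = -296204 - \left(-4 + \frac{7225}{191844}\right) = -296204 - - \frac{760151}{191844} = -296204 + \frac{760151}{191844} = - \frac{56824200025}{191844}$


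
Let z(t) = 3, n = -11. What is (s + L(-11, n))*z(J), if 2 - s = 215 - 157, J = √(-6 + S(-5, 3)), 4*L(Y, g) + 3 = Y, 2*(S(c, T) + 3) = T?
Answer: -357/2 ≈ -178.50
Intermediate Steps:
S(c, T) = -3 + T/2
L(Y, g) = -¾ + Y/4
J = I*√30/2 (J = √(-6 + (-3 + (½)*3)) = √(-6 + (-3 + 3/2)) = √(-6 - 3/2) = √(-15/2) = I*√30/2 ≈ 2.7386*I)
s = -56 (s = 2 - (215 - 157) = 2 - 1*58 = 2 - 58 = -56)
(s + L(-11, n))*z(J) = (-56 + (-¾ + (¼)*(-11)))*3 = (-56 + (-¾ - 11/4))*3 = (-56 - 7/2)*3 = -119/2*3 = -357/2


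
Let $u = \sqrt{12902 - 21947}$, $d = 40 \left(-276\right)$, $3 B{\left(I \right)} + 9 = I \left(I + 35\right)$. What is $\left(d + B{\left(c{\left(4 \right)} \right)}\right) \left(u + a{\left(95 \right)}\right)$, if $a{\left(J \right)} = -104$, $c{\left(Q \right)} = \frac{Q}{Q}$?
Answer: $1147224 - 33093 i \sqrt{1005} \approx 1.1472 \cdot 10^{6} - 1.0491 \cdot 10^{6} i$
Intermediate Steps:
$c{\left(Q \right)} = 1$
$B{\left(I \right)} = -3 + \frac{I \left(35 + I\right)}{3}$ ($B{\left(I \right)} = -3 + \frac{I \left(I + 35\right)}{3} = -3 + \frac{I \left(35 + I\right)}{3}$)
$d = -11040$
$u = 3 i \sqrt{1005}$ ($u = \sqrt{-9045} = 3 i \sqrt{1005} \approx 95.105 i$)
$\left(d + B{\left(c{\left(4 \right)} \right)}\right) \left(u + a{\left(95 \right)}\right) = \left(-11040 + \left(-3 + \frac{1^{2}}{3} + \frac{35}{3} \cdot 1\right)\right) \left(3 i \sqrt{1005} - 104\right) = \left(-11040 + \left(-3 + \frac{1}{3} \cdot 1 + \frac{35}{3}\right)\right) \left(-104 + 3 i \sqrt{1005}\right) = \left(-11040 + \left(-3 + \frac{1}{3} + \frac{35}{3}\right)\right) \left(-104 + 3 i \sqrt{1005}\right) = \left(-11040 + 9\right) \left(-104 + 3 i \sqrt{1005}\right) = - 11031 \left(-104 + 3 i \sqrt{1005}\right) = 1147224 - 33093 i \sqrt{1005}$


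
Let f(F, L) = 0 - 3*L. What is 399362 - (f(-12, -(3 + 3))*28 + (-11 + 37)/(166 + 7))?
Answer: 69002408/173 ≈ 3.9886e+5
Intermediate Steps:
f(F, L) = -3*L
399362 - (f(-12, -(3 + 3))*28 + (-11 + 37)/(166 + 7)) = 399362 - (-(-3)*(3 + 3)*28 + (-11 + 37)/(166 + 7)) = 399362 - (-(-3)*6*28 + 26/173) = 399362 - (-3*(-6)*28 + 26*(1/173)) = 399362 - (18*28 + 26/173) = 399362 - (504 + 26/173) = 399362 - 1*87218/173 = 399362 - 87218/173 = 69002408/173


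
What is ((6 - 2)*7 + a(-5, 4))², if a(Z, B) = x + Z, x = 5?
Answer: 784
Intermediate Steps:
a(Z, B) = 5 + Z
((6 - 2)*7 + a(-5, 4))² = ((6 - 2)*7 + (5 - 5))² = (4*7 + 0)² = (28 + 0)² = 28² = 784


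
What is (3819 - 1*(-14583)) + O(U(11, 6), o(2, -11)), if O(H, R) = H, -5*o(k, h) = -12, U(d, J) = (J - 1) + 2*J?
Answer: 18419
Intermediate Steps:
U(d, J) = -1 + 3*J (U(d, J) = (-1 + J) + 2*J = -1 + 3*J)
o(k, h) = 12/5 (o(k, h) = -⅕*(-12) = 12/5)
(3819 - 1*(-14583)) + O(U(11, 6), o(2, -11)) = (3819 - 1*(-14583)) + (-1 + 3*6) = (3819 + 14583) + (-1 + 18) = 18402 + 17 = 18419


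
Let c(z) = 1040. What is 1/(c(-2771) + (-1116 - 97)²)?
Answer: 1/1472409 ≈ 6.7916e-7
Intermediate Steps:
1/(c(-2771) + (-1116 - 97)²) = 1/(1040 + (-1116 - 97)²) = 1/(1040 + (-1213)²) = 1/(1040 + 1471369) = 1/1472409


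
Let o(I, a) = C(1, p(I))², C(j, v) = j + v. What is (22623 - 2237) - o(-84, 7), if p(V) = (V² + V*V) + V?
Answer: -196792455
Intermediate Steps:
p(V) = V + 2*V² (p(V) = (V² + V²) + V = 2*V² + V = V + 2*V²)
o(I, a) = (1 + I*(1 + 2*I))²
(22623 - 2237) - o(-84, 7) = (22623 - 2237) - (1 - 84*(1 + 2*(-84)))² = 20386 - (1 - 84*(1 - 168))² = 20386 - (1 - 84*(-167))² = 20386 - (1 + 14028)² = 20386 - 1*14029² = 20386 - 1*196812841 = 20386 - 196812841 = -196792455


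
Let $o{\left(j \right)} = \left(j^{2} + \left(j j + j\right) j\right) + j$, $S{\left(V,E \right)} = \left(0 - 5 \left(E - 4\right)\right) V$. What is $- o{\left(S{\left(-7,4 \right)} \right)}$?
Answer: $0$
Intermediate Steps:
$S{\left(V,E \right)} = V \left(20 - 5 E\right)$ ($S{\left(V,E \right)} = \left(0 - 5 \left(-4 + E\right)\right) V = \left(0 - \left(-20 + 5 E\right)\right) V = \left(20 - 5 E\right) V = V \left(20 - 5 E\right)$)
$o{\left(j \right)} = j + j^{2} + j \left(j + j^{2}\right)$ ($o{\left(j \right)} = \left(j^{2} + \left(j^{2} + j\right) j\right) + j = \left(j^{2} + \left(j + j^{2}\right) j\right) + j = \left(j^{2} + j \left(j + j^{2}\right)\right) + j = j + j^{2} + j \left(j + j^{2}\right)$)
$- o{\left(S{\left(-7,4 \right)} \right)} = - 5 \left(-7\right) \left(4 - 4\right) \left(1 + \left(5 \left(-7\right) \left(4 - 4\right)\right)^{2} + 2 \cdot 5 \left(-7\right) \left(4 - 4\right)\right) = - 5 \left(-7\right) 0 \left(1 + \left(5 \left(-7\right) 0\right)^{2} + 2 \cdot 5 \left(-7\right) 0\right) = - 0 \left(1 + 0^{2} + 2 \cdot 0\right) = - 0 \left(1 + 0 + 0\right) = - 0 \cdot 1 = \left(-1\right) 0 = 0$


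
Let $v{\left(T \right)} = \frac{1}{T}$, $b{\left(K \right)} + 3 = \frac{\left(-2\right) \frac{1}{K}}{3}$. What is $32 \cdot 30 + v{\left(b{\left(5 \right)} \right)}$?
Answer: $\frac{45105}{47} \approx 959.68$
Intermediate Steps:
$b{\left(K \right)} = -3 - \frac{2}{3 K}$ ($b{\left(K \right)} = -3 + \frac{\left(-2\right) \frac{1}{K}}{3} = -3 + - \frac{2}{K} \frac{1}{3} = -3 - \frac{2}{3 K}$)
$32 \cdot 30 + v{\left(b{\left(5 \right)} \right)} = 32 \cdot 30 + \frac{1}{-3 - \frac{2}{3 \cdot 5}} = 960 + \frac{1}{-3 - \frac{2}{15}} = 960 + \frac{1}{- \frac{47}{15}} = 960 - \frac{15}{47} = \frac{45105}{47}$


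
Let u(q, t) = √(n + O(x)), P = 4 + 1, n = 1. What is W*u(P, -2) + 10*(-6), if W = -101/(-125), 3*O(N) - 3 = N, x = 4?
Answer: -60 + 101*√30/375 ≈ -58.525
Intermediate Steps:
O(N) = 1 + N/3
P = 5
W = 101/125 (W = -101*(-1/125) = 101/125 ≈ 0.80800)
u(q, t) = √30/3 (u(q, t) = √(1 + (1 + (⅓)*4)) = √(1 + (1 + 4/3)) = √(1 + 7/3) = √(10/3) = √30/3)
W*u(P, -2) + 10*(-6) = 101*(√30/3)/125 + 10*(-6) = 101*√30/375 - 60 = -60 + 101*√30/375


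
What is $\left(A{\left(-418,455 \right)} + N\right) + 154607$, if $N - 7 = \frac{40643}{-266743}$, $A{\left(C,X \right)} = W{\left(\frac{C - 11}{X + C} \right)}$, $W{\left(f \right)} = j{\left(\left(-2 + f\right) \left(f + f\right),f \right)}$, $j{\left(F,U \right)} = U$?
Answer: $\frac{1525845544936}{9869491} \approx 1.546 \cdot 10^{5}$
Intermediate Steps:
$W{\left(f \right)} = f$
$A{\left(C,X \right)} = \frac{-11 + C}{C + X}$ ($A{\left(C,X \right)} = \frac{C - 11}{X + C} = \frac{-11 + C}{C + X}$)
$N = \frac{1826558}{266743}$ ($N = 7 + \frac{40643}{-266743} = 7 + 40643 \left(- \frac{1}{266743}\right) = 7 - \frac{40643}{266743} = \frac{1826558}{266743} \approx 6.8476$)
$\left(A{\left(-418,455 \right)} + N\right) + 154607 = \left(\frac{-11 - 418}{-418 + 455} + \frac{1826558}{266743}\right) + 154607 = \left(\frac{1}{37} \left(-429\right) + \frac{1826558}{266743}\right) + 154607 = \left(- \frac{429}{37} + \frac{1826558}{266743}\right) + 154607 = - \frac{46850101}{9869491} + 154607 = \frac{1525845544936}{9869491}$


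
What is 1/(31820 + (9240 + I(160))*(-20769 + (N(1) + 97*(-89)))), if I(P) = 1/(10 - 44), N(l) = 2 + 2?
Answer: -17/4617282201 ≈ -3.6818e-9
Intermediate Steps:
N(l) = 4
I(P) = -1/34 (I(P) = 1/(-34) = -1/34)
1/(31820 + (9240 + I(160))*(-20769 + (N(1) + 97*(-89)))) = 1/(31820 + (9240 - 1/34)*(-20769 + (4 + 97*(-89)))) = 1/(31820 + 314159*(-20769 + (4 - 8633))/34) = 1/(31820 + 314159*(-20769 - 8629)/34) = 1/(31820 + (314159/34)*(-29398)) = 1/(31820 - 4617823141/17) = 1/(-4617282201/17) = -17/4617282201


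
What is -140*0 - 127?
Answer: -127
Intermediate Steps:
-140*0 - 127 = 0 - 127 = -127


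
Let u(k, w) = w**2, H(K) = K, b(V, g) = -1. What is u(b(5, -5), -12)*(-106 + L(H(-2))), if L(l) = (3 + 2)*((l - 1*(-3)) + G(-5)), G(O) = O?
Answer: -18144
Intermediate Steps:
L(l) = -10 + 5*l (L(l) = (3 + 2)*((l - 1*(-3)) - 5) = 5*((l + 3) - 5) = 5*((3 + l) - 5) = 5*(-2 + l) = -10 + 5*l)
u(b(5, -5), -12)*(-106 + L(H(-2))) = (-12)**2*(-106 + (-10 + 5*(-2))) = 144*(-106 + (-10 - 10)) = 144*(-106 - 20) = 144*(-126) = -18144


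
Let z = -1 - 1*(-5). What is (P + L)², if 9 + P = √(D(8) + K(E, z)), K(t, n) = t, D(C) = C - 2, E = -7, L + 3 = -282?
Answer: (294 - I)² ≈ 86435.0 - 588.0*I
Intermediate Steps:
L = -285 (L = -3 - 282 = -285)
D(C) = -2 + C
z = 4 (z = -1 + 5 = 4)
P = -9 + I (P = -9 + √((-2 + 8) - 7) = -9 + √(6 - 7) = -9 + √(-1) = -9 + I ≈ -9.0 + 1.0*I)
(P + L)² = ((-9 + I) - 285)² = (-294 + I)²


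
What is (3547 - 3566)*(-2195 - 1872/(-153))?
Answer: 705033/17 ≈ 41473.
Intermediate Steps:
(3547 - 3566)*(-2195 - 1872/(-153)) = -19*(-2195 - 1872*(-1/153)) = -19*(-2195 + 208/17) = -19*(-37107/17) = 705033/17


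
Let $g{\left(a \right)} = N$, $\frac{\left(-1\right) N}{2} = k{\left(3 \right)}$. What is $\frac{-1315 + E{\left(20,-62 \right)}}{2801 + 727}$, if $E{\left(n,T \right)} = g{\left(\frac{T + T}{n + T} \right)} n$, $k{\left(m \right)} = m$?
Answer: $- \frac{205}{504} \approx -0.40675$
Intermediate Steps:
$N = -6$ ($N = \left(-2\right) 3 = -6$)
$g{\left(a \right)} = -6$
$E{\left(n,T \right)} = - 6 n$
$\frac{-1315 + E{\left(20,-62 \right)}}{2801 + 727} = \frac{-1315 - 120}{2801 + 727} = \frac{-1315 - 120}{3528} = \left(-1435\right) \frac{1}{3528} = - \frac{205}{504}$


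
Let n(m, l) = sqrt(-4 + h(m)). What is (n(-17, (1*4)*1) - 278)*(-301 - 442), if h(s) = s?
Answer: 206554 - 743*I*sqrt(21) ≈ 2.0655e+5 - 3404.9*I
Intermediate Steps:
n(m, l) = sqrt(-4 + m)
(n(-17, (1*4)*1) - 278)*(-301 - 442) = (sqrt(-4 - 17) - 278)*(-301 - 442) = (sqrt(-21) - 278)*(-743) = (I*sqrt(21) - 278)*(-743) = (-278 + I*sqrt(21))*(-743) = 206554 - 743*I*sqrt(21)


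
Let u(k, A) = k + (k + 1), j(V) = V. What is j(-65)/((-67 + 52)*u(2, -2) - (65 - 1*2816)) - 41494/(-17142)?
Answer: 6106873/2548444 ≈ 2.3963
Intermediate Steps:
u(k, A) = 1 + 2*k (u(k, A) = k + (1 + k) = 1 + 2*k)
j(-65)/((-67 + 52)*u(2, -2) - (65 - 1*2816)) - 41494/(-17142) = -65/((-67 + 52)*(1 + 2*2) - (65 - 1*2816)) - 41494/(-17142) = -65/(-15*(1 + 4) - (65 - 2816)) - 41494*(-1/17142) = -65/(-15*5 - 1*(-2751)) + 20747/8571 = -65/(-75 + 2751) + 20747/8571 = -65/2676 + 20747/8571 = 6106873/2548444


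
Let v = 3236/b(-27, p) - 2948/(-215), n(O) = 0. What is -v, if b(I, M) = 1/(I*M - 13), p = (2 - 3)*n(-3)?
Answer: 9041672/215 ≈ 42054.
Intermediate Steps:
p = 0 (p = (2 - 3)*0 = -1*0 = 0)
b(I, M) = 1/(-13 + I*M)
v = -9041672/215 (v = 3236/(1/(-13 - 27*0)) - 2948/(-215) = 3236/(1/(-13 + 0)) - 2948*(-1/215) = 3236/(1/(-13)) + 2948/215 = 3236/(-1/13) + 2948/215 = 3236*(-13) + 2948/215 = -42068 + 2948/215 = -9041672/215 ≈ -42054.)
-v = -1*(-9041672/215) = 9041672/215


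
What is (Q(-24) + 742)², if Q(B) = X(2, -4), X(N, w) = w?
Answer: 544644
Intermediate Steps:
Q(B) = -4
(Q(-24) + 742)² = (-4 + 742)² = 738² = 544644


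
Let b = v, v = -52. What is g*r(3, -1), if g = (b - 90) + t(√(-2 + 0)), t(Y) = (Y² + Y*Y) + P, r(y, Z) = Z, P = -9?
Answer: 155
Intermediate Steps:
t(Y) = -9 + 2*Y² (t(Y) = (Y² + Y*Y) - 9 = (Y² + Y²) - 9 = 2*Y² - 9 = -9 + 2*Y²)
b = -52
g = -155 (g = (-52 - 90) + (-9 + 2*(√(-2 + 0))²) = -142 + (-9 + 2*(√(-2))²) = -142 + (-9 + 2*(I*√2)²) = -142 + (-9 + 2*(-2)) = -142 + (-9 - 4) = -142 - 13 = -155)
g*r(3, -1) = -155*(-1) = 155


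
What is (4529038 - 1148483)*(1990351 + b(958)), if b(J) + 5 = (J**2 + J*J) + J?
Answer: 12936816051760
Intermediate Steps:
b(J) = -5 + J + 2*J**2 (b(J) = -5 + ((J**2 + J*J) + J) = -5 + ((J**2 + J**2) + J) = -5 + (2*J**2 + J) = -5 + (J + 2*J**2) = -5 + J + 2*J**2)
(4529038 - 1148483)*(1990351 + b(958)) = (4529038 - 1148483)*(1990351 + (-5 + 958 + 2*958**2)) = 3380555*(1990351 + (-5 + 958 + 2*917764)) = 3380555*(1990351 + (-5 + 958 + 1835528)) = 3380555*(1990351 + 1836481) = 3380555*3826832 = 12936816051760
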